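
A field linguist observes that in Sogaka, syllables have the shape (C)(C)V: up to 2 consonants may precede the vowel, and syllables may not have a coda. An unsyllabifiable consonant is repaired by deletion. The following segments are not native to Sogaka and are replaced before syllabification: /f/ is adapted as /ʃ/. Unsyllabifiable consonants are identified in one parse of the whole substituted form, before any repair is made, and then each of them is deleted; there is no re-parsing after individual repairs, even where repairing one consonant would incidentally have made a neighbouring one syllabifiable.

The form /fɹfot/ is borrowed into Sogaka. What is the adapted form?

Substitution: /f/ → /ʃ/, giving /ʃɹʃot/.
Under (C)(C)V, the unsyllabifiable consonants are /ʃ/, /t/ (no codas are permitted; onsets may contain at most 2 consonants).
Each unlicensed consonant is deleted: /ʃ/, /t/.

ɹʃo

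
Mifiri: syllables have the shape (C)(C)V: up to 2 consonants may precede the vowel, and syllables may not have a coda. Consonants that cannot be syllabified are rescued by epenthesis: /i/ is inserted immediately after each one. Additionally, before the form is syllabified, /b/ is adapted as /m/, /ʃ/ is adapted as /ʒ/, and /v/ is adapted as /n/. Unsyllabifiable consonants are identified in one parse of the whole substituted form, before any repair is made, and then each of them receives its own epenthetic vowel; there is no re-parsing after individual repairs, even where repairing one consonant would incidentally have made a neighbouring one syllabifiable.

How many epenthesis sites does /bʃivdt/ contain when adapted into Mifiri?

3

After substitution the input is /mʒindt/.
The unsyllabifiable consonants are /n/, /d/, /t/; each receives one epenthetic vowel.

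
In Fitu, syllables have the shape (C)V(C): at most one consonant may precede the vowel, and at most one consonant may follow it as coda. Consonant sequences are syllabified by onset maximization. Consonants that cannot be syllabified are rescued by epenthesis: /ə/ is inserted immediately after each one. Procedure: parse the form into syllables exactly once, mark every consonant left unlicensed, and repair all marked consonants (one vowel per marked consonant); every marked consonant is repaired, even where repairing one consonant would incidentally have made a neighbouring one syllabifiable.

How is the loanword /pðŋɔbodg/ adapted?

The consonants /p/, /ð/, /g/ cannot be parsed into a legal (C)V(C) syllable (at most one coda consonant is licensed; onsets are limited to one consonant).
Epenthesis after each stranded consonant: /p/ → /pə/, /ð/ → /ðə/, /g/ → /gə/.

pəðəŋɔbodgə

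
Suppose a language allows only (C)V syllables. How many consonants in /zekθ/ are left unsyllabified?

The consonants /k/, /θ/ cannot be parsed into a legal (C)V syllable (no codas are permitted; onsets are limited to one consonant).

2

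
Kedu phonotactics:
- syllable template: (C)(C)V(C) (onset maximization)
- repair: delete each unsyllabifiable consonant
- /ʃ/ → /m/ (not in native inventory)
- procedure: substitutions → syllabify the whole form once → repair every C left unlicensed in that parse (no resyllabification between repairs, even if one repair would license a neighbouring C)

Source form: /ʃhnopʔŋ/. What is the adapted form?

hnop

Substitution: /ʃ/ → /m/, giving /mhnopʔŋ/.
The consonants /m/, /ʔ/, /ŋ/ cannot be parsed into a legal (C)(C)V(C) syllable (at most one coda consonant is licensed; onsets may contain at most 2 consonants).
Each unlicensed consonant is deleted: /m/, /ʔ/, /ŋ/.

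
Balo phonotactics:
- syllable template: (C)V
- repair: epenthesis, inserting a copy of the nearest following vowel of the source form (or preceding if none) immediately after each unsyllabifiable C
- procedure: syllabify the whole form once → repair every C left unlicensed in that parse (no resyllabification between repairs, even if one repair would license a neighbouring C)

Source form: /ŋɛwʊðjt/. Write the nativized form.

The consonants /ð/, /j/, /t/ cannot be parsed into a legal (C)V syllable (no codas are permitted; onsets are limited to one consonant).
Inserting the epenthetic vowel yields /ð/ → /ðʊ/, /j/ → /jʊ/, /t/ → /tʊ/.

ŋɛwʊðʊjʊtʊ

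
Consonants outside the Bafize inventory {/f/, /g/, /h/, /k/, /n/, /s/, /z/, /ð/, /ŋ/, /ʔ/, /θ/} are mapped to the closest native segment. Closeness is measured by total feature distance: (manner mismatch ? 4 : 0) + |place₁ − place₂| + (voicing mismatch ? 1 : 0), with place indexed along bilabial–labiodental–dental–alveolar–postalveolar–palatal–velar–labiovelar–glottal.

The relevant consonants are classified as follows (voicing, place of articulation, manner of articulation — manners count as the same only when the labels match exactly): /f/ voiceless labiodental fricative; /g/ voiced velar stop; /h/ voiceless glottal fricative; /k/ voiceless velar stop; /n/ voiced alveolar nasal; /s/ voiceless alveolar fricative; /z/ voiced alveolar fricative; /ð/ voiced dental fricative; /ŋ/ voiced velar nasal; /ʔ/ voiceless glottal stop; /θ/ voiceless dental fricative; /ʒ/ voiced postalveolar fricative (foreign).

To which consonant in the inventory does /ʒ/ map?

z

/z/ is closest: same manner (fricative), place distance 1 (postalveolar→alveolar), same voicing; total 1. Next closest is /s/ at distance 2.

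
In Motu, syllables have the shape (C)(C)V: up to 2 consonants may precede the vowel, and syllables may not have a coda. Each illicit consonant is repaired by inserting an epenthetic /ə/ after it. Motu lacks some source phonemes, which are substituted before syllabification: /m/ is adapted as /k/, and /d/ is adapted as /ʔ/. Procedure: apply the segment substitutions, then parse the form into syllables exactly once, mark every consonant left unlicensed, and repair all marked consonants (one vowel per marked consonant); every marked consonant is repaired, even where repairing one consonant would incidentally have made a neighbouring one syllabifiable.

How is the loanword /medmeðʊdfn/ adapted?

Substitution: /m/ → /k/, /d/ → /ʔ/, giving /keʔkeðʊʔfn/.
The consonants /ʔ/, /f/, /n/ cannot be parsed into a legal (C)(C)V syllable (no codas are permitted; onsets may contain at most 2 consonants).
Each unlicensed consonant becomes the onset of a new syllable: /ʔ/ → /ʔə/, /f/ → /fə/, /n/ → /nə/.

keʔkeðʊʔəfənə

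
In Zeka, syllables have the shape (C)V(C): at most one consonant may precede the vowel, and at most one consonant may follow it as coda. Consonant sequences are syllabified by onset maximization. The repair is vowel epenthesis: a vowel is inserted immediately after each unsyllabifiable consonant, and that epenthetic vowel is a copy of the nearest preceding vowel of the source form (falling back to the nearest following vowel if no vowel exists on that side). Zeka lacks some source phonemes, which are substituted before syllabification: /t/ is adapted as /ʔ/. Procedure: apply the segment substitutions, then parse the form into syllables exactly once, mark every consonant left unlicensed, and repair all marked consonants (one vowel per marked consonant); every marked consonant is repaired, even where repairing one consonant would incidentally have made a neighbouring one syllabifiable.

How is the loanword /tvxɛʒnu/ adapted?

Substitution: /t/ → /ʔ/, giving /ʔvxɛʒnu/.
Under (C)V(C), the unsyllabifiable consonants are /ʔ/, /v/ (at most one coda consonant is licensed; onsets are limited to one consonant).
Each unlicensed consonant becomes the onset of a new syllable: /ʔ/ → /ʔɛ/, /v/ → /vɛ/.

ʔɛvɛxɛʒnu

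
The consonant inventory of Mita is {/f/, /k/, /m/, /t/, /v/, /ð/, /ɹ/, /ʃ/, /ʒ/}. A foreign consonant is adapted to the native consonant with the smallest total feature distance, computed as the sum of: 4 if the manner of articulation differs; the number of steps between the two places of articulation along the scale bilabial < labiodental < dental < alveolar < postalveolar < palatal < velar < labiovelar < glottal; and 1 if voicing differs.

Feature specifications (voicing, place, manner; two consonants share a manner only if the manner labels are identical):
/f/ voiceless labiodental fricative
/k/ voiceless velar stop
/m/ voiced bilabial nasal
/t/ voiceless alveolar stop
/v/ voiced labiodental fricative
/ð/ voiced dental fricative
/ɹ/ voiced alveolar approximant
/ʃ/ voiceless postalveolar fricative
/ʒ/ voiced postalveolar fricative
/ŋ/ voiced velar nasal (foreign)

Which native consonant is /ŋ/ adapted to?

/k/ is closest: manner differs (nasal→stop, +4), place distance 0 (velar→velar), voicing differs (+1); total 5. Next closest is /m/ at distance 6.

k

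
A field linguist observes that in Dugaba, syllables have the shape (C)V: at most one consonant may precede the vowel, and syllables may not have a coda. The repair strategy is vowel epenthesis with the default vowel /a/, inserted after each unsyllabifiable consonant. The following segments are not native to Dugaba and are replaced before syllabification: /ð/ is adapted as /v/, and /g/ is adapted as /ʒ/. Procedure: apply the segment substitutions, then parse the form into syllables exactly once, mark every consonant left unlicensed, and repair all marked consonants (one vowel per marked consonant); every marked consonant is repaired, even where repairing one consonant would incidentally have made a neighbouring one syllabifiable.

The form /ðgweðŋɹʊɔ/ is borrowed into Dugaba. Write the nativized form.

Substitution: /ð/ → /v/, /g/ → /ʒ/, giving /vʒwevŋɹʊɔ/.
Under (C)V, the unsyllabifiable consonants are /v/, /ʒ/, /v/, /ŋ/ (no codas are permitted; onsets are limited to one consonant).
Each unlicensed consonant becomes the onset of a new syllable: /v/ → /va/, /ʒ/ → /ʒa/, /v/ → /va/, /ŋ/ → /ŋa/.

vaʒawevaŋaɹʊɔ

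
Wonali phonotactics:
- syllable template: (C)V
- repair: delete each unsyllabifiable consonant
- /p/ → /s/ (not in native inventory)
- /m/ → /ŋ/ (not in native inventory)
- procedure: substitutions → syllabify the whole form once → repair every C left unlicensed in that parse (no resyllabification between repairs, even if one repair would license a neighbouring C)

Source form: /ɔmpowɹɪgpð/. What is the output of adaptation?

Substitution: /m/ → /ŋ/, /p/ → /s/, giving /ɔŋsowɹɪgsð/.
The consonants /ŋ/, /w/, /g/, /s/, /ð/ cannot be parsed into a legal (C)V syllable (no codas are permitted; onsets are limited to one consonant).
Deleting the stranded consonants removes /ŋ/, /w/, /g/, /s/, /ð/.

ɔsoɹɪ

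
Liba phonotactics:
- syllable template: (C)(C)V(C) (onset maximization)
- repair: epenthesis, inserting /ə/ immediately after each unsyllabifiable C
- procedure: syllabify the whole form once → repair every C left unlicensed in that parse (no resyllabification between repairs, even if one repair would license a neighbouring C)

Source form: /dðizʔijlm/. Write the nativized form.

dðizʔijləmə

The consonants /l/, /m/ cannot be parsed into a legal (C)(C)V(C) syllable (at most one coda consonant is licensed; onsets may contain at most 2 consonants).
Each unlicensed consonant becomes the onset of a new syllable: /l/ → /lə/, /m/ → /mə/.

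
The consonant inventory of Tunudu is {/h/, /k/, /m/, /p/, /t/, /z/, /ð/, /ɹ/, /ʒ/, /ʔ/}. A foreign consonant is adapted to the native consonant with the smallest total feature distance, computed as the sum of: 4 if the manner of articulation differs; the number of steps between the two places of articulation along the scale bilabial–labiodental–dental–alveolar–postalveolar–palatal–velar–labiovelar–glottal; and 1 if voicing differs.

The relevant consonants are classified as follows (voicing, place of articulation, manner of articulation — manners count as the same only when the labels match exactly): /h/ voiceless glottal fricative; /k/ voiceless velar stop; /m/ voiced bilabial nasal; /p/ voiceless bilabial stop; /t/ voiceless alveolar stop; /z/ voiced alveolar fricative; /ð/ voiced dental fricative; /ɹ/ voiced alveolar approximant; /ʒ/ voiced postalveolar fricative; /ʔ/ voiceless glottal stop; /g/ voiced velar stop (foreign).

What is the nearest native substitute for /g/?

k

/k/ is closest: same manner (stop), place distance 0 (velar→velar), voicing differs (+1); total 1. Next closest is /ʔ/ at distance 3.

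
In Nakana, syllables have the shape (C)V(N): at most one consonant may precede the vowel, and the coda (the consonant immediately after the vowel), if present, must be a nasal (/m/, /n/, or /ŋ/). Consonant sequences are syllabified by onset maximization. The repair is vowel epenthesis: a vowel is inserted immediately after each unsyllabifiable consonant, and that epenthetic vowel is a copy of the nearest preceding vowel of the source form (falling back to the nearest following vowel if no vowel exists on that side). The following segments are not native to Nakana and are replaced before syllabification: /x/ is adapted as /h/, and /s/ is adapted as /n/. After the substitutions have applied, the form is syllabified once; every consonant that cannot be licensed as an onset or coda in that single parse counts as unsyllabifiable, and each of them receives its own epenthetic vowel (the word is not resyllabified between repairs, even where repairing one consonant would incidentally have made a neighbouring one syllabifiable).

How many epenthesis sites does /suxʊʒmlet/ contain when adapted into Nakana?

After substitution the input is /nuhʊʒmlet/.
The unsyllabifiable consonants are /ʒ/, /m/, /t/; each receives one epenthetic vowel.

3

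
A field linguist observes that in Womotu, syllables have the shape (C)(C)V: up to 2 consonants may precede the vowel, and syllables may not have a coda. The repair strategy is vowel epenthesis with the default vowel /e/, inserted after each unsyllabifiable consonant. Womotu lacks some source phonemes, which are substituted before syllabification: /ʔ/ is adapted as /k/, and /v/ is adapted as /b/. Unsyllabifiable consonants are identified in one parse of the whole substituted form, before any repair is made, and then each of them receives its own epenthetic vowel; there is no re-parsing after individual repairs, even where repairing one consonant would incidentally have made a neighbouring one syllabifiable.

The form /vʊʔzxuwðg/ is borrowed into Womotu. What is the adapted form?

Substitution: /v/ → /b/, /ʔ/ → /k/, giving /bʊkzxuwðg/.
The consonants /k/, /w/, /ð/, /g/ cannot be parsed into a legal (C)(C)V syllable (no codas are permitted; onsets may contain at most 2 consonants).
Each unlicensed consonant becomes the onset of a new syllable: /k/ → /ke/, /w/ → /we/, /ð/ → /ðe/, /g/ → /ge/.

bʊkezxuweðege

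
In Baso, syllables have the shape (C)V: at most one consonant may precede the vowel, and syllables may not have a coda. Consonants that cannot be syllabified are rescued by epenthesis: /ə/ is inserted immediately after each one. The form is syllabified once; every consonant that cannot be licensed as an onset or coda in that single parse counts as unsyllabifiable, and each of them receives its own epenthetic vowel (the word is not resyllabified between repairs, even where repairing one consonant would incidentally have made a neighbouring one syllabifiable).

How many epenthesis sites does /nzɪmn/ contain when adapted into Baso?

The unsyllabifiable consonants are /n/, /m/, /n/; each receives one epenthetic vowel.

3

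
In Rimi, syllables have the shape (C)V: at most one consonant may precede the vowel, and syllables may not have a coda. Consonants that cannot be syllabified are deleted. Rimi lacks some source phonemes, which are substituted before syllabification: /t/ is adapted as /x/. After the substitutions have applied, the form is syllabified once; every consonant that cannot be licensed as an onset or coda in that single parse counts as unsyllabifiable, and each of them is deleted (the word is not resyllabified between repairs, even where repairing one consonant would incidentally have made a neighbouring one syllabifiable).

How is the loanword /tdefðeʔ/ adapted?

Substitution: /t/ → /x/, giving /xdefðeʔ/.
Syllabifying with onset maximization leaves /x/, /f/, /ʔ/ stranded (no codas are permitted; onsets are limited to one consonant).
Each unlicensed consonant is deleted: /x/, /f/, /ʔ/.

deðe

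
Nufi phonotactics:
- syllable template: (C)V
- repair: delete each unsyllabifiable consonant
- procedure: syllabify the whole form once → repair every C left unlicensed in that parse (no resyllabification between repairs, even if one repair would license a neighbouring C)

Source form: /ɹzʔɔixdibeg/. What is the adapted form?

The consonants /ɹ/, /z/, /x/, /g/ cannot be parsed into a legal (C)V syllable (no codas are permitted; onsets are limited to one consonant).
Each unlicensed consonant is deleted: /ɹ/, /z/, /x/, /g/.

ʔɔidibe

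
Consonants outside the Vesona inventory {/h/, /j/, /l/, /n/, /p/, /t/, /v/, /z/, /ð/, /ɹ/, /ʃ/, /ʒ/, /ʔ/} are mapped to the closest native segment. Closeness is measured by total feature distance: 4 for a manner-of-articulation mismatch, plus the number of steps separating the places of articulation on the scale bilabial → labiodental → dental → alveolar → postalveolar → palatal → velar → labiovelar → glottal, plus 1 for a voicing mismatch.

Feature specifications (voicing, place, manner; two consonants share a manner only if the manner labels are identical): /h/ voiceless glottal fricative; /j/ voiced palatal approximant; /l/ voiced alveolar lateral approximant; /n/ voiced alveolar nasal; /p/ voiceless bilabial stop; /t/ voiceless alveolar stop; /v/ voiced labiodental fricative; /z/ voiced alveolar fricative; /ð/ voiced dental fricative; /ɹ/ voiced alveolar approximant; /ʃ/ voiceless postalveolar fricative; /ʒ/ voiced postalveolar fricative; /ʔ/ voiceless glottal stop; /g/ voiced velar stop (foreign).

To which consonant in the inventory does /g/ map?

ʔ

/ʔ/ is closest: same manner (stop), place distance 2 (velar→glottal), voicing differs (+1); total 3. Next closest is /t/ at distance 4.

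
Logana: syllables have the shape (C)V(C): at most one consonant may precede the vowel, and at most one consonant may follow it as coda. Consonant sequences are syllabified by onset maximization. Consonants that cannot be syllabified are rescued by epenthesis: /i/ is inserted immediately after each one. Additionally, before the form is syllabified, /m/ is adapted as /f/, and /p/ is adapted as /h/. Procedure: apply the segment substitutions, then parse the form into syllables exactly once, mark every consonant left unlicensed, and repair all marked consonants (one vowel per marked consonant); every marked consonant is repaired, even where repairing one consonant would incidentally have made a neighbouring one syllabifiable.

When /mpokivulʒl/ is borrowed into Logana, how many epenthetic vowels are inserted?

3

After substitution the input is /fhokivulʒl/.
The unsyllabifiable consonants are /f/, /ʒ/, /l/; each receives one epenthetic vowel.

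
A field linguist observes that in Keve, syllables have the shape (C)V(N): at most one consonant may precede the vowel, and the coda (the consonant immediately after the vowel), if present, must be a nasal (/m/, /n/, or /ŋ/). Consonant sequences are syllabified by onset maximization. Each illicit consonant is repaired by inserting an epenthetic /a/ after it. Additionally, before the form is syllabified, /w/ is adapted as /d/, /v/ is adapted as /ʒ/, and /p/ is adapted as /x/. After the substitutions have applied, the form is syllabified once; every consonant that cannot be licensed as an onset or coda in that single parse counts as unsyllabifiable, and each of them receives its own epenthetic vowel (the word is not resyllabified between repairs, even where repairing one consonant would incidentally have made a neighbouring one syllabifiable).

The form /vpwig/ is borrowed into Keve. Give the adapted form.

Substitution: /v/ → /ʒ/, /p/ → /x/, /w/ → /d/, giving /ʒxdig/.
Under (C)V(N), the unsyllabifiable consonants are /ʒ/, /x/, /g/ (only a nasal (/m/, /n/, or /ŋ/) is licensed in coda position; onsets are limited to one consonant).
Each unlicensed consonant becomes the onset of a new syllable: /ʒ/ → /ʒa/, /x/ → /xa/, /g/ → /ga/.

ʒaxadiga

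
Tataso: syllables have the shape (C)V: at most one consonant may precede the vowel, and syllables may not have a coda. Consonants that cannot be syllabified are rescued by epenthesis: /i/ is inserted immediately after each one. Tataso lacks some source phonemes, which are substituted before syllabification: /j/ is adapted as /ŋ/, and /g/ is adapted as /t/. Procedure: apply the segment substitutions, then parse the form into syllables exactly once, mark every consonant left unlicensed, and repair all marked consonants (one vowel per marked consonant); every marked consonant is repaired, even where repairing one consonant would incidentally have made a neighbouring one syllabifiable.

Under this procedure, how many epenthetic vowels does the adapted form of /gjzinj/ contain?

4

After substitution the input is /tŋzinŋ/.
The unsyllabifiable consonants are /t/, /ŋ/, /n/, /ŋ/; each receives one epenthetic vowel.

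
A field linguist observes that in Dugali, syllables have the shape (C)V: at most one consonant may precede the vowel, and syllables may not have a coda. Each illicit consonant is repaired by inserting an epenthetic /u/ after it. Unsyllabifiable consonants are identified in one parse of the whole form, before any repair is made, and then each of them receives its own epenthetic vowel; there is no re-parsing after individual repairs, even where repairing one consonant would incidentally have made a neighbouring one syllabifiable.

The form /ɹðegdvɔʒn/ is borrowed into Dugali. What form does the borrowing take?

The consonants /ɹ/, /g/, /d/, /ʒ/, /n/ cannot be parsed into a legal (C)V syllable (no codas are permitted; onsets are limited to one consonant).
Each unlicensed consonant becomes the onset of a new syllable: /ɹ/ → /ɹu/, /g/ → /gu/, /d/ → /du/, /ʒ/ → /ʒu/, /n/ → /nu/.

ɹuðeguduvɔʒunu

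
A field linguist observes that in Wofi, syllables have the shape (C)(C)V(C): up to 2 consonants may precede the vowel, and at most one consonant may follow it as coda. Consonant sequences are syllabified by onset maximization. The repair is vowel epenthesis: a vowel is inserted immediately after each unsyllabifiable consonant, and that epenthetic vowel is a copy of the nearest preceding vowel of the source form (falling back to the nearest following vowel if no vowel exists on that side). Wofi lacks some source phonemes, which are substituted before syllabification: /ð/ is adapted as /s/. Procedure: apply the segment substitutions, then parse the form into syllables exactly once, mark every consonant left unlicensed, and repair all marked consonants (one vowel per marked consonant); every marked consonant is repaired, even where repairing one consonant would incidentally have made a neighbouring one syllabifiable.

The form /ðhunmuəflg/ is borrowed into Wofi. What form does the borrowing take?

Substitution: /ð/ → /s/, giving /shunmuəflg/.
Under (C)(C)V(C), the unsyllabifiable consonants are /l/, /g/ (at most one coda consonant is licensed; onsets may contain at most 2 consonants).
Inserting the epenthetic vowel yields /l/ → /lə/, /g/ → /gə/.

shunmuəfləgə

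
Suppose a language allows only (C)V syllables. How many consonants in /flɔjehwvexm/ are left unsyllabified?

Syllabifying with onset maximization leaves /f/, /h/, /w/, /x/, /m/ stranded (no codas are permitted; onsets are limited to one consonant).

5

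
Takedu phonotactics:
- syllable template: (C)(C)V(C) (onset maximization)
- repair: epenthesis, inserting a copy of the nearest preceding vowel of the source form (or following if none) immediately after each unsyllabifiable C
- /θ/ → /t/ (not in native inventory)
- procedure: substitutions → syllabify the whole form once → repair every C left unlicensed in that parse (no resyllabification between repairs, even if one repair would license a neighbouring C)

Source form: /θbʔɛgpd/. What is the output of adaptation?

Substitution: /θ/ → /t/, giving /tbʔɛgpd/.
Under (C)(C)V(C), the unsyllabifiable consonants are /t/, /p/, /d/ (at most one coda consonant is licensed; onsets may contain at most 2 consonants).
Epenthesis after each stranded consonant: /t/ → /tɛ/, /p/ → /pɛ/, /d/ → /dɛ/.

tɛbʔɛgpɛdɛ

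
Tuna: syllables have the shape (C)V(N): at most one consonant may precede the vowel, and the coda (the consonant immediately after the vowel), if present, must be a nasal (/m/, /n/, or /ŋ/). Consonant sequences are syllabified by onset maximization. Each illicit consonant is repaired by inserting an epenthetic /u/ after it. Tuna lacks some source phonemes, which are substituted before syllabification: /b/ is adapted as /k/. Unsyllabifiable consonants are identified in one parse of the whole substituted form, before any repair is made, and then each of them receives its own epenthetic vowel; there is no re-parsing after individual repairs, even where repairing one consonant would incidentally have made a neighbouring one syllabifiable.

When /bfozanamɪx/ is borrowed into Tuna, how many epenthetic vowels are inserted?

After substitution the input is /kfozanamɪx/.
The unsyllabifiable consonants are /k/, /x/; each receives one epenthetic vowel.

2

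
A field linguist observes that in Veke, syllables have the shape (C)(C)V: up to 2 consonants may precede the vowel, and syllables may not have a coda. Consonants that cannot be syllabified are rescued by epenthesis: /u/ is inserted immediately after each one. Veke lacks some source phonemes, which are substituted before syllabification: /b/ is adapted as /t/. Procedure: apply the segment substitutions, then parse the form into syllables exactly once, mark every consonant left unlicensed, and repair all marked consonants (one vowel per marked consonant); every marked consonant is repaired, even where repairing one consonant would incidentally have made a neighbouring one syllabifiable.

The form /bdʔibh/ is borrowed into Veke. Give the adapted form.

Substitution: /b/ → /t/, giving /tdʔith/.
Under (C)(C)V, the unsyllabifiable consonants are /t/, /t/, /h/ (no codas are permitted; onsets may contain at most 2 consonants).
Inserting the epenthetic vowel yields /t/ → /tu/, /t/ → /tu/, /h/ → /hu/.

tudʔituhu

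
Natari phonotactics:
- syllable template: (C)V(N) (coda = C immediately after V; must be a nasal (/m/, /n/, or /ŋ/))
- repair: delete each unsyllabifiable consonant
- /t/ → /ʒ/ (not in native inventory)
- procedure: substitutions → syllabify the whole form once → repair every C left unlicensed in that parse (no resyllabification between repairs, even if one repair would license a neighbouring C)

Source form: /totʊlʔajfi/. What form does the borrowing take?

ʒoʒʊʔafi

Substitution: /t/ → /ʒ/, giving /ʒoʒʊlʔajfi/.
Under (C)V(N), the unsyllabifiable consonants are /l/, /j/ (only a nasal (/m/, /n/, or /ŋ/) is licensed in coda position; onsets are limited to one consonant).
Deletion applies to /l/, /j/.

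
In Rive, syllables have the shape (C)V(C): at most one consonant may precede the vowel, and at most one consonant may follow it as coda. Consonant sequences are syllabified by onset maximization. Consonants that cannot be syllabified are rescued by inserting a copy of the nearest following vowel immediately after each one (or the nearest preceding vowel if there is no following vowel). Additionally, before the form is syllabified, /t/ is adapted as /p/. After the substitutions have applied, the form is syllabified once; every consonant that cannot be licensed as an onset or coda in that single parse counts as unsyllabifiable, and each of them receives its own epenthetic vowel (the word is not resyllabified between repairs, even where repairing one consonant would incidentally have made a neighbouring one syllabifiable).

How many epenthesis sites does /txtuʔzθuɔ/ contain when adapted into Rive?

3

After substitution the input is /pxpuʔzθuɔ/.
The unsyllabifiable consonants are /p/, /x/, /z/; each receives one epenthetic vowel.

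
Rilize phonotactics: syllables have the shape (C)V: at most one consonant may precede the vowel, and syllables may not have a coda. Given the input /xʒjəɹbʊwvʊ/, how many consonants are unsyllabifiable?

4

Syllabifying with onset maximization leaves /x/, /ʒ/, /ɹ/, /w/ stranded (no codas are permitted; onsets are limited to one consonant).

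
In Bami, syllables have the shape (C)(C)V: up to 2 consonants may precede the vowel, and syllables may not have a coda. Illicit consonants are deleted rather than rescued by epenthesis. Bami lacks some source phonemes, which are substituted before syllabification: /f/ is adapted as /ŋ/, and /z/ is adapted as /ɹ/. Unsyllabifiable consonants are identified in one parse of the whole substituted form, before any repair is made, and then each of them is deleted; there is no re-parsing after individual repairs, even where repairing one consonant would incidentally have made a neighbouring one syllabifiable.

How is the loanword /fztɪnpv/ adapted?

Substitution: /f/ → /ŋ/, /z/ → /ɹ/, giving /ŋɹtɪnpv/.
Under (C)(C)V, the unsyllabifiable consonants are /ŋ/, /n/, /p/, /v/ (no codas are permitted; onsets may contain at most 2 consonants).
Deleting the stranded consonants removes /ŋ/, /n/, /p/, /v/.

ɹtɪ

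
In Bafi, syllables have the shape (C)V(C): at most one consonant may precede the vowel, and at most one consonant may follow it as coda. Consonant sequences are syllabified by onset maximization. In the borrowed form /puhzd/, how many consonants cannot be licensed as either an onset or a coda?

Under (C)V(C), the unsyllabifiable consonants are /z/, /d/ (at most one coda consonant is licensed; onsets are limited to one consonant).

2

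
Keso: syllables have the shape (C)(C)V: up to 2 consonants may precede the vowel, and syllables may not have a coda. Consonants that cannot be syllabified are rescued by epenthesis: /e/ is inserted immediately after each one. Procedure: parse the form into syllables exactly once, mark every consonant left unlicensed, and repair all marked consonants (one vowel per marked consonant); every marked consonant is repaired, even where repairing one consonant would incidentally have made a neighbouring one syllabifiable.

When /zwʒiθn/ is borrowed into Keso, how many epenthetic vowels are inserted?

The unsyllabifiable consonants are /z/, /θ/, /n/; each receives one epenthetic vowel.

3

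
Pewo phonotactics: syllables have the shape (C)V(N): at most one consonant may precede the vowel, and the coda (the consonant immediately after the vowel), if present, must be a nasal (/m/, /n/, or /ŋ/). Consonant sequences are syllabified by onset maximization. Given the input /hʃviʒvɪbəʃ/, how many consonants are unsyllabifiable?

Under (C)V(N), the unsyllabifiable consonants are /h/, /ʃ/, /ʒ/, /ʃ/ (only a nasal (/m/, /n/, or /ŋ/) is licensed in coda position; onsets are limited to one consonant).

4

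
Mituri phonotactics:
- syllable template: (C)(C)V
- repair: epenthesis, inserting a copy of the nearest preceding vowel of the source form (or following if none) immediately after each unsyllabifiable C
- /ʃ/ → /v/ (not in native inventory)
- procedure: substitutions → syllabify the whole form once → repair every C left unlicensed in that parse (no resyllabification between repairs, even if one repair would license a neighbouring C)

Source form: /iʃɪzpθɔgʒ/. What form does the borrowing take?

Substitution: /ʃ/ → /v/, giving /ivɪzpθɔgʒ/.
Under (C)(C)V, the unsyllabifiable consonants are /z/, /g/, /ʒ/ (no codas are permitted; onsets may contain at most 2 consonants).
Each unlicensed consonant becomes the onset of a new syllable: /z/ → /zɪ/, /g/ → /gɔ/, /ʒ/ → /ʒɔ/.

ivɪzɪpθɔgɔʒɔ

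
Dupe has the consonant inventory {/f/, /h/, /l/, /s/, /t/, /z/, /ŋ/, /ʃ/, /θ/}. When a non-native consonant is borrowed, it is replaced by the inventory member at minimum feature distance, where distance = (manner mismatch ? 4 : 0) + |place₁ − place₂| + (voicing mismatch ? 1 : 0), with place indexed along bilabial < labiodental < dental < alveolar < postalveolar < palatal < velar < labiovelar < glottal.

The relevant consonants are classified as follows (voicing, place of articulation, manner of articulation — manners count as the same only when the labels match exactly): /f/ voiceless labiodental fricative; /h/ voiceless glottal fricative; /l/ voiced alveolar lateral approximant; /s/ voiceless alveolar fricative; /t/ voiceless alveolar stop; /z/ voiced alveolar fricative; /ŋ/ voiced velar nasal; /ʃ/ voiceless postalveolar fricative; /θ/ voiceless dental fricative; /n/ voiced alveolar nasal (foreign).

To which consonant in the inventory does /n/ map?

ŋ

/ŋ/ is closest: same manner (nasal), place distance 3 (alveolar→velar), same voicing; total 3. Next closest is /l/ at distance 4.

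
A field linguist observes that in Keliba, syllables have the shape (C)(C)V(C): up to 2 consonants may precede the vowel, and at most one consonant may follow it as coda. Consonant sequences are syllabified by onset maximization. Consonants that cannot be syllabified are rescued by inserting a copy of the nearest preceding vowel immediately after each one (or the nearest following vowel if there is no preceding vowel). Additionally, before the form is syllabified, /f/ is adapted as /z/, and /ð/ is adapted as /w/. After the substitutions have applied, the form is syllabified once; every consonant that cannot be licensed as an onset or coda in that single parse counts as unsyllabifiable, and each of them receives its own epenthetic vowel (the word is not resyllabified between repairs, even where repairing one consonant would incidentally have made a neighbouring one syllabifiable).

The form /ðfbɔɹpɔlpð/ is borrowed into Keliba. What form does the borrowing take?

wɔzbɔɹpɔlpɔwɔ

Substitution: /ð/ → /w/, /f/ → /z/, giving /wzbɔɹpɔlpw/.
Syllabifying with onset maximization leaves /w/, /p/, /w/ stranded (at most one coda consonant is licensed; onsets may contain at most 2 consonants).
Inserting the epenthetic vowel yields /w/ → /wɔ/, /p/ → /pɔ/, /w/ → /wɔ/.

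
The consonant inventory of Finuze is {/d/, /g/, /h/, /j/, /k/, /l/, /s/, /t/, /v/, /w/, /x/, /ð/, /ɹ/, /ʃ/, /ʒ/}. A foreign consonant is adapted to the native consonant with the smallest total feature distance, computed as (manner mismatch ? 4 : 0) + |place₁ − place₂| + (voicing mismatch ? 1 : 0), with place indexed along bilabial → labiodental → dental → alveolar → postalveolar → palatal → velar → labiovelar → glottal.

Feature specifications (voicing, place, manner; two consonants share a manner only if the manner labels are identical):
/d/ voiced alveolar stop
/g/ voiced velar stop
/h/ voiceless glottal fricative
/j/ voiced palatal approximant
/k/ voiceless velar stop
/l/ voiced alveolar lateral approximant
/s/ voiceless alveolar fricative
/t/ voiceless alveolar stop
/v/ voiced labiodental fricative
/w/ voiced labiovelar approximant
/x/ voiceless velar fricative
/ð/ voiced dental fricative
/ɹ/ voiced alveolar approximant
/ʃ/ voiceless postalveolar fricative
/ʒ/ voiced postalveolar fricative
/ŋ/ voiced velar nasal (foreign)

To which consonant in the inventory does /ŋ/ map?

g

/g/ is closest: manner differs (nasal→stop, +4), place distance 0 (velar→velar), same voicing; total 4. Next closest is /j/ at distance 5.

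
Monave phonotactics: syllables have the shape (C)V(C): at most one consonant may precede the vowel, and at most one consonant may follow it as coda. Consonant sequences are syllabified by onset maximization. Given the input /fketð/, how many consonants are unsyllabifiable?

2

The consonants /f/, /ð/ cannot be parsed into a legal (C)V(C) syllable (at most one coda consonant is licensed; onsets are limited to one consonant).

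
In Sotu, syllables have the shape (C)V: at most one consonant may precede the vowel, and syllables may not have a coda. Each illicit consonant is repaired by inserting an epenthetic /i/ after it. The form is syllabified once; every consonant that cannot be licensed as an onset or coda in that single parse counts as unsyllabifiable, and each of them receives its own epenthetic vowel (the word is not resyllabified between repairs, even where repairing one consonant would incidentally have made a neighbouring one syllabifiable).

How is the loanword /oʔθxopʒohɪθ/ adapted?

The consonants /ʔ/, /θ/, /p/, /θ/ cannot be parsed into a legal (C)V syllable (no codas are permitted; onsets are limited to one consonant).
Epenthesis after each stranded consonant: /ʔ/ → /ʔi/, /θ/ → /θi/, /p/ → /pi/, /θ/ → /θi/.

oʔiθixopiʒohɪθi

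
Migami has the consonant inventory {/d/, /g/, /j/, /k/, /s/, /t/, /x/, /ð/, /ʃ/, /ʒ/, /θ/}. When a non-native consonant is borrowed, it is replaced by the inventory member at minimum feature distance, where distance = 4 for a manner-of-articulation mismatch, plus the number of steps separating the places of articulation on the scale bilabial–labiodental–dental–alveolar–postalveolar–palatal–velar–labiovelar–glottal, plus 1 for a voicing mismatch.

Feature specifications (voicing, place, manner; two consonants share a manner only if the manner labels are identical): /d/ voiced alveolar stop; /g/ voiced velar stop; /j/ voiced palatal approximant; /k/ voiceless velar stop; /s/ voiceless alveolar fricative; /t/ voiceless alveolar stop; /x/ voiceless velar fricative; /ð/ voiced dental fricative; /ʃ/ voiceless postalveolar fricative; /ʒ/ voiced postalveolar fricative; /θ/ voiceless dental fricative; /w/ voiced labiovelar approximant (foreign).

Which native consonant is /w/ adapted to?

/j/ is closest: same manner (approximant), place distance 2 (labiovelar→palatal), same voicing; total 2. Next closest is /g/ at distance 5.

j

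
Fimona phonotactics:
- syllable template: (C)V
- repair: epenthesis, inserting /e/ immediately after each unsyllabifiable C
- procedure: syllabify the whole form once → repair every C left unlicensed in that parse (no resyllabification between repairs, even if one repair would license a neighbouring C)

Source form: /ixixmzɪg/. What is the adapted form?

ixixemezɪge

The consonants /x/, /m/, /g/ cannot be parsed into a legal (C)V syllable (no codas are permitted; onsets are limited to one consonant).
Epenthesis after each stranded consonant: /x/ → /xe/, /m/ → /me/, /g/ → /ge/.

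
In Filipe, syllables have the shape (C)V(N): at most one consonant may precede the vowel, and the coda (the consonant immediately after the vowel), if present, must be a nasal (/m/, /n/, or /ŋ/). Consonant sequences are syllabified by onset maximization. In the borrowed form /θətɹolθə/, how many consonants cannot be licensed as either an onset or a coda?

2

Syllabifying with onset maximization leaves /t/, /l/ stranded (only a nasal (/m/, /n/, or /ŋ/) is licensed in coda position; onsets are limited to one consonant).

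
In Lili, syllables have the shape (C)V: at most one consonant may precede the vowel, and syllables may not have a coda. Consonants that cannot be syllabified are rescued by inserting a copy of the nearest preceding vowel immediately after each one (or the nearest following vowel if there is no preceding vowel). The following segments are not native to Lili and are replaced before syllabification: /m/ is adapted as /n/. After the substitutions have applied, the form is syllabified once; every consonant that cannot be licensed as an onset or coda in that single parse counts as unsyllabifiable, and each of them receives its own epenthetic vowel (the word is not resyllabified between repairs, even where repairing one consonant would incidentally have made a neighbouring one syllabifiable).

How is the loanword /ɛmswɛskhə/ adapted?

Substitution: /m/ → /n/, giving /ɛnswɛskhə/.
Syllabifying with onset maximization leaves /n/, /s/, /s/, /k/ stranded (no codas are permitted; onsets are limited to one consonant).
Inserting the epenthetic vowel yields /n/ → /nɛ/, /s/ → /sɛ/, /s/ → /sɛ/, /k/ → /kɛ/.

ɛnɛsɛwɛsɛkɛhə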